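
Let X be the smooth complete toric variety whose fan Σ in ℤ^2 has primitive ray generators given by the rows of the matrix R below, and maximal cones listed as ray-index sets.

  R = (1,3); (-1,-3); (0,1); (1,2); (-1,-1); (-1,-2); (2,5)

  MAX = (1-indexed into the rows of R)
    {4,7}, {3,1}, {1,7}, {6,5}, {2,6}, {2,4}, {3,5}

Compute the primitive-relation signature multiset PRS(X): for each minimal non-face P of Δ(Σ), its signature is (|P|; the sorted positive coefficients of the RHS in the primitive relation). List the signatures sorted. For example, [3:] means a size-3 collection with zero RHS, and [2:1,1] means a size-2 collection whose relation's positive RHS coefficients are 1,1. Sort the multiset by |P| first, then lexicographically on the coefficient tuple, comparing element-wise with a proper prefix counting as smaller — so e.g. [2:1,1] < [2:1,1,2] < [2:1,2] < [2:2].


Δ(Σ) — 7 vertices, 14 min non-faces:

  P = {1,2}:  v_{1} + v_{2} = 0 ; sig = [2:]
  P = {4,6}:  v_{4} + v_{6} = 0 ; sig = [2:]
  P = {1,4}:  v_{1} + v_{4} = v_{7} ; sig = [2:1]
  P = {1,6}:  v_{1} + v_{6} = v_{3} ; sig = [2:1]
  P = {2,3}:  v_{2} + v_{3} = v_{6} ; sig = [2:1]
  P = {2,7}:  v_{2} + v_{7} = v_{4} ; sig = [2:1]
  P = {3,4}:  v_{3} + v_{4} = v_{1} ; sig = [2:1]
  P = {3,6}:  v_{3} + v_{6} = v_{5} ; sig = [2:1]
  P = {4,5}:  v_{4} + v_{5} = v_{3} ; sig = [2:1]
  P = {6,7}:  v_{6} + v_{7} = v_{1} ; sig = [2:1]
  P = {5,7}:  v_{5} + v_{7} = v_{1} + v_{3} ; sig = [2:1,1]
  P = {1,5}:  v_{1} + v_{5} = 2·v_{3} ; sig = [2:2]
  P = {2,5}:  v_{2} + v_{5} = 2·v_{6} ; sig = [2:2]
  P = {3,7}:  v_{3} + v_{7} = 2·v_{1} ; sig = [2:2]

Hence PRS(X_Σ) =
[[2:], [2:], [2:1], [2:1], [2:1], [2:1], [2:1], [2:1], [2:1], [2:1], [2:1,1], [2:2], [2:2], [2:2]]


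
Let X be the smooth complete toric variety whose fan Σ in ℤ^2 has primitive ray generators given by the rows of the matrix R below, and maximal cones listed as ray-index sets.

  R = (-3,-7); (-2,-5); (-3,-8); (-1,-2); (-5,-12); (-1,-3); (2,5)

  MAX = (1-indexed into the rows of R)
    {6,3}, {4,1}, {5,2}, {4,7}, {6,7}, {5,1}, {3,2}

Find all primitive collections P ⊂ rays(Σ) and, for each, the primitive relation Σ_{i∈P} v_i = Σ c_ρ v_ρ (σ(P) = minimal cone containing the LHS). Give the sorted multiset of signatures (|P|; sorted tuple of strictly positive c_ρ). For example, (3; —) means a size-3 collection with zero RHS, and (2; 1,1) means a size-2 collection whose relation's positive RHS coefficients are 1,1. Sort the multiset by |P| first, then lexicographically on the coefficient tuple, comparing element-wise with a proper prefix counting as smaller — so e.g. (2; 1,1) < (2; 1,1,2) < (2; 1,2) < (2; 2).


Primitive collections (14):

  P={2,7}:  v_{2} + v_{7} = 0  ⇒ sig = (2; —)
  P={1,2}:  v_{1} + v_{2} = v_{5}  ⇒ sig = (2; 1)
  P={1,7}:  v_{1} + v_{7} = v_{4}  ⇒ sig = (2; 1)
  P={2,4}:  v_{2} + v_{4} = v_{1}  ⇒ sig = (2; 1)
  P={2,6}:  v_{2} + v_{6} = v_{3}  ⇒ sig = (2; 1)
  P={3,7}:  v_{3} + v_{7} = v_{6}  ⇒ sig = (2; 1)
  P={4,6}:  v_{4} + v_{6} = v_{2}  ⇒ sig = (2; 1)
  P={5,7}:  v_{5} + v_{7} = v_{1}  ⇒ sig = (2; 1)
  P={1,6}:  v_{1} + v_{6} = 2·v_{2}  ⇒ sig = (2; 2)
  P={3,4}:  v_{3} + v_{4} = 2·v_{2}  ⇒ sig = (2; 2)
  P={4,5}:  v_{4} + v_{5} = 2·v_{1}  ⇒ sig = (2; 2)
  P={1,3}:  v_{1} + v_{3} = 3·v_{2}  ⇒ sig = (2; 3)
  P={5,6}:  v_{5} + v_{6} = 3·v_{2}  ⇒ sig = (2; 3)
  P={3,5}:  v_{3} + v_{5} = 4·v_{2}  ⇒ sig = (2; 4)

Hence PRS(X_Σ) =
    |P|=2: 14 collections, coeffs (), (1), (1), (1), (1), (1), (1), (1), (2), (2), (2), (3), (3), (4)


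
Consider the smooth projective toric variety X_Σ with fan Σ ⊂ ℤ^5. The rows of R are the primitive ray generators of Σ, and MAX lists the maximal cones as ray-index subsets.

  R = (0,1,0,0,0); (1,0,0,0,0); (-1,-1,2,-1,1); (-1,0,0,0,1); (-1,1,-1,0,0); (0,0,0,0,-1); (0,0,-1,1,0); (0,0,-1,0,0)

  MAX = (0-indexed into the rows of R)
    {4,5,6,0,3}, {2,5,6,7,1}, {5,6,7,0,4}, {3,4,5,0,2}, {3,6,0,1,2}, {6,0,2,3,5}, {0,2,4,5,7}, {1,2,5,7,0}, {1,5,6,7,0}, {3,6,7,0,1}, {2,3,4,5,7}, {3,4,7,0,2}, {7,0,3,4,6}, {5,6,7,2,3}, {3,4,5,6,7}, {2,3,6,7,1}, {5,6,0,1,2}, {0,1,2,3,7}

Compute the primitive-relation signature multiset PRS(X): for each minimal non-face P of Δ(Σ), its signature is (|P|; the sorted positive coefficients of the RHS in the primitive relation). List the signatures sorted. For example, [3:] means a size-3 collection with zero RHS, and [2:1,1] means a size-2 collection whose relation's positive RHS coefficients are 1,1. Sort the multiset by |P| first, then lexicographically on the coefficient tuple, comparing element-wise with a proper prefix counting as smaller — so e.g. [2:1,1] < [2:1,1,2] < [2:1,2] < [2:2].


5 collections generate NE(X_Σ); each relation:

  P={1,4}:  v_{1} + v_{4} = v_{0} + v_{7} ; sig = [2:1,1]
  P={1,3,5}:  v_{1} + v_{3} + v_{5} = 0 ; sig = [3:]
  P={2,4,6}:  v_{2} + v_{4} + v_{6} = 2·v_{3} + v_{5} ; sig = [3:1,2]
  P={0,2,6,7}:  v_{0} + v_{2} + v_{6} + v_{7} = v_{3} ; sig = [4:1]
  P={0,3,5,7}:  v_{0} + v_{3} + v_{5} + v_{7} = v_{4} ; sig = [4:1]

Hence PRS(X_Σ) =
[[2:1,1], [3:], [3:1,2], [4:1], [4:1]]


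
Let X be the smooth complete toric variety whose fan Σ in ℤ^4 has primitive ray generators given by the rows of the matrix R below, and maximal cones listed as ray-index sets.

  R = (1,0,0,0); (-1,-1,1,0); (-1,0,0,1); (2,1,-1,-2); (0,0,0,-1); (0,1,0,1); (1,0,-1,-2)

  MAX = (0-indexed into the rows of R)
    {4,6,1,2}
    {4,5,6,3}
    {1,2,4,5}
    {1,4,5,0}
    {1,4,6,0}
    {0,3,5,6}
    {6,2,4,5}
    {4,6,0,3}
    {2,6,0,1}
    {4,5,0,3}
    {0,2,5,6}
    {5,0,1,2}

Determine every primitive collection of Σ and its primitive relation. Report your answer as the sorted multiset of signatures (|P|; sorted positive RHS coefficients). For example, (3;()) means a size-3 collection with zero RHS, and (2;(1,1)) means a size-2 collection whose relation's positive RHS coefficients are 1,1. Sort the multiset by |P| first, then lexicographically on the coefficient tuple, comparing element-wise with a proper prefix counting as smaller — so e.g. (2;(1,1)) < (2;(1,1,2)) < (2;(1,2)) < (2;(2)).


Minimal non-faces — 5 found among 7 rays, 12 max cones:

  • {2,3}:  v_{2} + v_{3} = v_{5} + v_{6}  ⟹  sig = (2;(1,1))
  • {1,3}:  v_{1} + v_{3} = v_{0} + 2·v_{4}  ⟹  sig = (2;(1,2))
  • {0,2,4}:  v_{0} + v_{2} + v_{4} = 0  ⟹  sig = (3;())
  • {1,5,6}:  v_{1} + v_{5} + v_{6} = v_{4}  ⟹  sig = (3;(1))
  • {0,4,5,6}:  v_{0} + v_{4} + v_{5} + v_{6} = v_{3}  ⟹  sig = (4;(1))

so the primitive-relation signature multiset is
    |P|=2: 2 collections, coeffs (1,1), (1,2)
    |P|=3: 2 collections, coeffs (), (1)
    |P|=4: 1 collection, coeffs (1)


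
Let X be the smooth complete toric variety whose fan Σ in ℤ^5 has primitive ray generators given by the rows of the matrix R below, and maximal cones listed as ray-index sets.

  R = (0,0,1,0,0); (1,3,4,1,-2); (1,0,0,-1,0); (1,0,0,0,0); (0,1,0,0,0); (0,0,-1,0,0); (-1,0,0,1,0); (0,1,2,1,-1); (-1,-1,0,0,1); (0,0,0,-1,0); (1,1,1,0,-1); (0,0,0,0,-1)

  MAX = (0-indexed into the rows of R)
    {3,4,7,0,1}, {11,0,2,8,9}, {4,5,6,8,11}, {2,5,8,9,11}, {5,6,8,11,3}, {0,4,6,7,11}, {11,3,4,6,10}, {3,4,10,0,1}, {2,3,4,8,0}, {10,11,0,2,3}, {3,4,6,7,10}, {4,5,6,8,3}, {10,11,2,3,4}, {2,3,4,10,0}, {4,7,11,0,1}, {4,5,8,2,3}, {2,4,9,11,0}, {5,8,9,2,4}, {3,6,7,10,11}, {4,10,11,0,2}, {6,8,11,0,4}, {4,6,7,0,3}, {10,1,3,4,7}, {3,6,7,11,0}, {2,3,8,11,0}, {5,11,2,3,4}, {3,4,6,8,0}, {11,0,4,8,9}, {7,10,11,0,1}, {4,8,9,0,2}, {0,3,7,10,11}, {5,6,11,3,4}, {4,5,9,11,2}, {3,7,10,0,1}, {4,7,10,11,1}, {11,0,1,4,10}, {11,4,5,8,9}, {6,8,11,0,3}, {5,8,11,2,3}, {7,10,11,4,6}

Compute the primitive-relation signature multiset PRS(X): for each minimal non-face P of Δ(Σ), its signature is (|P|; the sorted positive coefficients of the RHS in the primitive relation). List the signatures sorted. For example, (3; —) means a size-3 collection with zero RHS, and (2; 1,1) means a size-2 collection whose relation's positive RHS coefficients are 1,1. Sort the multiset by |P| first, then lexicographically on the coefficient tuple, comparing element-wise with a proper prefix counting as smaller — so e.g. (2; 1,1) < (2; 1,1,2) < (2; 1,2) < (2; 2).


Δ(Σ) — 12 vertices, 23 min non-faces:

  P = {0,5}:  v_{0} + v_{5} = 0  so sig = (2; —)
  P = {2,6}:  v_{2} + v_{6} = 0  so sig = (2; —)
  P = {3,9}:  v_{3} + v_{9} = v_{2}  so sig = (2; 1)
  P = {8,10}:  v_{8} + v_{10} = v_{0}  so sig = (2; 1)
  P = {2,7}:  v_{2} + v_{7} = v_{0} + v_{10}  so sig = (2; 1,1)
  P = {5,7}:  v_{5} + v_{7} = v_{6} + v_{10}  so sig = (2; 1,1)
  P = {1,5}:  v_{1} + v_{5} = v_{4} + v_{7} + v_{10}  so sig = (2; 1,1,1)
  P = {5,10}:  v_{5} + v_{10} = v_{3} + v_{4} + v_{11}  so sig = (2; 1,1,1)
  P = {6,9}:  v_{6} + v_{9} = v_{4} + v_{8} + v_{11}  so sig = (2; 1,1,1)
  P = {9,10}:  v_{9} + v_{10} = v_{0} + v_{2} + v_{4} + v_{11}  so sig = (2; 1,1,1,1)
  P = {1,8}:  v_{1} + v_{8} = 2·v_{0} + v_{4} + v_{7}  so sig = (2; 1,1,2)
  P = {7,9}:  v_{7} + v_{9} = 2·v_{0} + v_{4} + v_{11}  so sig = (2; 1,1,2)
  P = {1,9}:  v_{1} + v_{9} = 3·v_{0} + 2·v_{4} + v_{10} + v_{11}  so sig = (2; 1,1,2,3)
  P = {1,6}:  v_{1} + v_{6} = v_{4} + 2·v_{7}  so sig = (2; 1,2)
  P = {7,8}:  v_{7} + v_{8} = 2·v_{0} + v_{6}  so sig = (2; 1,2)
  P = {1,2}:  v_{1} + v_{2} = 2·v_{0} + v_{4} + 2·v_{10}  so sig = (2; 1,2,2)
  P = {0,6,10}:  v_{0} + v_{6} + v_{10} = v_{7}  so sig = (3; 1)
  P = {1,3,11}:  v_{1} + v_{3} + v_{11} = v_{7} + 2·v_{10}  so sig = (3; 1,2)
  P = {3,4,8,11}:  v_{3} + v_{4} + v_{8} + v_{11} = 0  so sig = (4; —)
  P = {0,3,4,11}:  v_{0} + v_{3} + v_{4} + v_{11} = v_{10}  so sig = (4; 1)
  P = {0,4,7,10}:  v_{0} + v_{4} + v_{7} + v_{10} = v_{1}  so sig = (4; 1)
  P = {2,4,8,11}:  v_{2} + v_{4} + v_{8} + v_{11} = v_{9}  so sig = (4; 1)
  P = {3,4,7,11}:  v_{3} + v_{4} + v_{7} + v_{11} = v_{6} + 2·v_{10}  so sig = (4; 1,2)

so the primitive-relation signature multiset is
{ (2; —) ×2,  (2; 1) ×2,  (2; 1,1) ×2,  (2; 1,1,1) ×3,  (2; 1,1,1,1),  (2; 1,1,2) ×2,  (2; 1,1,2,3),  (2; 1,2) ×2,  (2; 1,2,2),  (3; 1),  (3; 1,2),  (4; —),  (4; 1) ×3,  (4; 1,2) }


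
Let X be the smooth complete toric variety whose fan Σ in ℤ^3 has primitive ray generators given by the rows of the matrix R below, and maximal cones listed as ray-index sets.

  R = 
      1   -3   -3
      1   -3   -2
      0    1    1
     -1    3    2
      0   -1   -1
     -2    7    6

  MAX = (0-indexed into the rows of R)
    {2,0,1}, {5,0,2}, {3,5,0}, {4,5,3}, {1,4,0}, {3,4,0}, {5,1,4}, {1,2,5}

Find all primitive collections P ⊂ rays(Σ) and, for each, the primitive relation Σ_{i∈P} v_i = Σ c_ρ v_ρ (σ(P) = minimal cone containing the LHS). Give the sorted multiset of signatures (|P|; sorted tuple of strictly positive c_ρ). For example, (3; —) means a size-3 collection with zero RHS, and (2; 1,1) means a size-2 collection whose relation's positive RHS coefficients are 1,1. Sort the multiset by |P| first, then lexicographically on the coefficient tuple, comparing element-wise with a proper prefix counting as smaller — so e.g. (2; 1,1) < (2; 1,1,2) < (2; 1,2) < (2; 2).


Σ has 5 primitive collections:

  {1,3}:  v_{1} + v_{3} = 0  →  sig = (2; —)
  {2,4}:  v_{2} + v_{4} = 0  →  sig = (2; —)
  {2,3}:  v_{2} + v_{3} = v_{0} + v_{5}  →  sig = (2; 1,1)
  {0,1,5}:  v_{0} + v_{1} + v_{5} = v_{2}  →  sig = (3; 1)
  {0,4,5}:  v_{0} + v_{4} + v_{5} = v_{3}  →  sig = (3; 1)

so the primitive-relation signature multiset is
{ (2; —) ×2,  (2; 1,1),  (3; 1) ×2 }


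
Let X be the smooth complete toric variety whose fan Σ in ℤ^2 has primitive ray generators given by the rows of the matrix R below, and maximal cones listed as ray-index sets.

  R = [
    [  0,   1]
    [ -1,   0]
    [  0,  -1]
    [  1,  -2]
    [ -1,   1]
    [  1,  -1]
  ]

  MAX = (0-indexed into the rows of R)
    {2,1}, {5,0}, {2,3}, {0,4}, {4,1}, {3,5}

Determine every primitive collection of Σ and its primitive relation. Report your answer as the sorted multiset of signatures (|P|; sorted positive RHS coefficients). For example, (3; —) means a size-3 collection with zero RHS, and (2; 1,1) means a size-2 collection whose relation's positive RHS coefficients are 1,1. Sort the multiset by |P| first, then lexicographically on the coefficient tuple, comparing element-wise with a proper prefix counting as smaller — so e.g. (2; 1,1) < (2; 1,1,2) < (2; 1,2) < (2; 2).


Minimal non-faces — 9 found among 6 rays, 6 max cones:

  P={0,2}:  v_{0} + v_{2} = 0  so sig = (2; —)
  P={4,5}:  v_{4} + v_{5} = 0  so sig = (2; —)
  P={0,1}:  v_{0} + v_{1} = v_{4}  so sig = (2; 1)
  P={0,3}:  v_{0} + v_{3} = v_{5}  so sig = (2; 1)
  P={1,5}:  v_{1} + v_{5} = v_{2}  so sig = (2; 1)
  P={2,4}:  v_{2} + v_{4} = v_{1}  so sig = (2; 1)
  P={2,5}:  v_{2} + v_{5} = v_{3}  so sig = (2; 1)
  P={3,4}:  v_{3} + v_{4} = v_{2}  so sig = (2; 1)
  P={1,3}:  v_{1} + v_{3} = 2·v_{2}  so sig = (2; 2)

Signatures (|P|; sorted positive RHS coefficients), sorted:
[(2; —), (2; —), (2; 1), (2; 1), (2; 1), (2; 1), (2; 1), (2; 1), (2; 2)]


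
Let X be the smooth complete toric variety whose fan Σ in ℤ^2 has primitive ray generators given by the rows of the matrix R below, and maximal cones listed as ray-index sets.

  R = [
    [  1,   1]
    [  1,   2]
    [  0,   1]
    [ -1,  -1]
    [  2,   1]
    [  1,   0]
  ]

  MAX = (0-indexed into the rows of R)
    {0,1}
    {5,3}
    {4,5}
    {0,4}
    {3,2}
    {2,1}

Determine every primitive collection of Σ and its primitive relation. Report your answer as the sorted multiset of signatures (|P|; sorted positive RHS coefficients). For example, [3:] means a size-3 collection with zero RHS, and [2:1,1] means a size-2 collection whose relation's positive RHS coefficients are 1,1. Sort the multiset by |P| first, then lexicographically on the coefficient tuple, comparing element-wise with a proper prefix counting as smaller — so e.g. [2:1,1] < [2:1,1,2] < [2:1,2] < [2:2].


9 minimal non-faces of Δ(Σ) (on 6 rays):

  • {0,3}:  v_{0} + v_{3} = 0 ; sig = [2:]
  • {0,2}:  v_{0} + v_{2} = v_{1} ; sig = [2:1]
  • {0,5}:  v_{0} + v_{5} = v_{4} ; sig = [2:1]
  • {1,3}:  v_{1} + v_{3} = v_{2} ; sig = [2:1]
  • {2,5}:  v_{2} + v_{5} = v_{0} ; sig = [2:1]
  • {3,4}:  v_{3} + v_{4} = v_{5} ; sig = [2:1]
  • {1,5}:  v_{1} + v_{5} = 2·v_{0} ; sig = [2:2]
  • {2,4}:  v_{2} + v_{4} = 2·v_{0} ; sig = [2:2]
  • {1,4}:  v_{1} + v_{4} = 3·v_{0} ; sig = [2:3]

Sorted signature multiset PRS(X):
    |P|=2: 9 collections, coeffs (), (1), (1), (1), (1), (1), (2), (2), (3)


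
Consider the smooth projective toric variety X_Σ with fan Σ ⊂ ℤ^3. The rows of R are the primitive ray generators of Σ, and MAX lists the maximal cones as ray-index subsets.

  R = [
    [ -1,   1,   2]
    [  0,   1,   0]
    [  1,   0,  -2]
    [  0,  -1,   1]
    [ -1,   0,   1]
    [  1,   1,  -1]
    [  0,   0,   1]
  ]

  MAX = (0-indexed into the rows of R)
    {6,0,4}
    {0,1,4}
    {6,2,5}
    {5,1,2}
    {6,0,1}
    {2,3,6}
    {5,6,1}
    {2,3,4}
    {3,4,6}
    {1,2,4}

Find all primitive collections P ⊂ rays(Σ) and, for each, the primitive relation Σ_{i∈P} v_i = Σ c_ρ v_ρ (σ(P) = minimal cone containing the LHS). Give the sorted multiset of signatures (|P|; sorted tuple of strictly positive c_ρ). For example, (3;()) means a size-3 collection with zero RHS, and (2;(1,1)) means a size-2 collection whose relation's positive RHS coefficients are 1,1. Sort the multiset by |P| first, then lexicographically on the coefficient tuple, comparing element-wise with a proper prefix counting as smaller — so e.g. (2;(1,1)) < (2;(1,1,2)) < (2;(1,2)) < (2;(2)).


Minimal non-faces — 9 found among 7 rays, 10 max cones:

  {0,2}:  v_{0} + v_{2} = v_{1} ; sig = (2;(1))
  {1,3}:  v_{1} + v_{3} = v_{6} ; sig = (2;(1))
  {4,5}:  v_{4} + v_{5} = v_{1} ; sig = (2;(1))
  {0,3}:  v_{0} + v_{3} = v_{4} + 2·v_{6} ; sig = (2;(1,2))
  {0,5}:  v_{0} + v_{5} = 2·v_{1} + v_{6} ; sig = (2;(1,2))
  {3,5}:  v_{3} + v_{5} = v_{2} + 2·v_{6} ; sig = (2;(1,2))
  {2,4,6}:  v_{2} + v_{4} + v_{6} = 0 ; sig = (3;())
  {1,2,6}:  v_{1} + v_{2} + v_{6} = v_{5} ; sig = (3;(1))
  {1,4,6}:  v_{1} + v_{4} + v_{6} = v_{0} ; sig = (3;(1))

Signatures (|P|; sorted positive RHS coefficients), sorted:
    |P|=2: 6 collections, coeffs (1), (1), (1), (1,2), (1,2), (1,2)
    |P|=3: 3 collections, coeffs (), (1), (1)


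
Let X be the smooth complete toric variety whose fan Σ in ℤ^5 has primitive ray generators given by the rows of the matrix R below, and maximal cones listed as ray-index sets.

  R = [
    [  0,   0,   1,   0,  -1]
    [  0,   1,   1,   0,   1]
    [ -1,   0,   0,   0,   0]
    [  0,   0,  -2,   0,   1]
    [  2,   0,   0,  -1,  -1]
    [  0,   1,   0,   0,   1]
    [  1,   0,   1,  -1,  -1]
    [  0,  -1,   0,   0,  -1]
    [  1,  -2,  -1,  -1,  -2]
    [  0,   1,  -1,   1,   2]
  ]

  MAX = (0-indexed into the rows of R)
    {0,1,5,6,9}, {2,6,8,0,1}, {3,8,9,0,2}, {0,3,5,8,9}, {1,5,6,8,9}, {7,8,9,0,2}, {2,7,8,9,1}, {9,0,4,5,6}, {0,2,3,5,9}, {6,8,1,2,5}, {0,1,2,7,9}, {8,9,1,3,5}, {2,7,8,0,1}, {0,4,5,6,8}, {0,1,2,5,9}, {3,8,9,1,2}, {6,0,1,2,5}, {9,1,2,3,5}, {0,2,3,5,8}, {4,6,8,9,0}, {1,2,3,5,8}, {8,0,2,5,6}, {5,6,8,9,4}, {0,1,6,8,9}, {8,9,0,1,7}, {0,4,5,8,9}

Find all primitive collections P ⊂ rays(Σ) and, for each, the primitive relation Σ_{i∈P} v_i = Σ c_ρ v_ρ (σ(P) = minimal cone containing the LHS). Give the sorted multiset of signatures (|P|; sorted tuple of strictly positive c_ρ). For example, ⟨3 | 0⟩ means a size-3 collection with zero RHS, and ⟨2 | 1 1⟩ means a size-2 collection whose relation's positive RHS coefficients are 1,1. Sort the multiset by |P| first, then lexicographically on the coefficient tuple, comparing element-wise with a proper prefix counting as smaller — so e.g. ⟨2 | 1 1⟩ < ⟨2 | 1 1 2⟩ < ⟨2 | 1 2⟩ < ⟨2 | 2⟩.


Σ has 14 primitive collections:

  • {5,7}:  v_{5} + v_{7} = 0 — sig = ⟨2 | 0⟩
  • {3,7}:  v_{3} + v_{7} = v_{2} + v_{8} + v_{9} — sig = ⟨2 | 1 1 1⟩
  • {6,7}:  v_{6} + v_{7} = v_{0} + v_{1} + v_{8} — sig = ⟨2 | 1 1 1⟩
  • {4,7}:  v_{4} + v_{7} = v_{0} + v_{6} + v_{8} + v_{9} — sig = ⟨2 | 1 1 1 1⟩
  • {2,4}:  v_{2} + v_{4} = v_{0} + 2·v_{5} + v_{8} — sig = ⟨2 | 1 1 2⟩
  • {3,4}:  v_{3} + v_{4} = v_{0} + 3·v_{5} + 2·v_{8} + v_{9} — sig = ⟨2 | 1 1 2 3⟩
  • {1,4}:  v_{1} + v_{4} = 2·v_{6} + v_{9} — sig = ⟨2 | 1 2⟩
  • {3,6}:  v_{3} + v_{6} = 2·v_{5} + v_{8} — sig = ⟨2 | 1 2⟩
  • {0,1,3}:  v_{0} + v_{1} + v_{3} = v_{5} — sig = ⟨3 | 1⟩
  • {2,6,9}:  v_{2} + v_{6} + v_{9} = v_{5} — sig = ⟨3 | 1⟩
  • {0,1,5,8}:  v_{0} + v_{1} + v_{5} + v_{8} = v_{6} — sig = ⟨4 | 1⟩
  • {2,5,8,9}:  v_{2} + v_{5} + v_{8} + v_{9} = v_{3} — sig = ⟨4 | 1⟩
  • {0,1,2,8,9}:  v_{0} + v_{1} + v_{2} + v_{8} + v_{9} = 0 — sig = ⟨5 | 0⟩
  • {0,5,6,8,9}:  v_{0} + v_{5} + v_{6} + v_{8} + v_{9} = v_{4} — sig = ⟨5 | 1⟩

Hence PRS(X_Σ) =
    ⟨2 | 0⟩
    ⟨2 | 1 1 1⟩
    ⟨2 | 1 1 1⟩
    ⟨2 | 1 1 1 1⟩
    ⟨2 | 1 1 2⟩
    ⟨2 | 1 1 2 3⟩
    ⟨2 | 1 2⟩
    ⟨2 | 1 2⟩
    ⟨3 | 1⟩
    ⟨3 | 1⟩
    ⟨4 | 1⟩
    ⟨4 | 1⟩
    ⟨5 | 0⟩
    ⟨5 | 1⟩


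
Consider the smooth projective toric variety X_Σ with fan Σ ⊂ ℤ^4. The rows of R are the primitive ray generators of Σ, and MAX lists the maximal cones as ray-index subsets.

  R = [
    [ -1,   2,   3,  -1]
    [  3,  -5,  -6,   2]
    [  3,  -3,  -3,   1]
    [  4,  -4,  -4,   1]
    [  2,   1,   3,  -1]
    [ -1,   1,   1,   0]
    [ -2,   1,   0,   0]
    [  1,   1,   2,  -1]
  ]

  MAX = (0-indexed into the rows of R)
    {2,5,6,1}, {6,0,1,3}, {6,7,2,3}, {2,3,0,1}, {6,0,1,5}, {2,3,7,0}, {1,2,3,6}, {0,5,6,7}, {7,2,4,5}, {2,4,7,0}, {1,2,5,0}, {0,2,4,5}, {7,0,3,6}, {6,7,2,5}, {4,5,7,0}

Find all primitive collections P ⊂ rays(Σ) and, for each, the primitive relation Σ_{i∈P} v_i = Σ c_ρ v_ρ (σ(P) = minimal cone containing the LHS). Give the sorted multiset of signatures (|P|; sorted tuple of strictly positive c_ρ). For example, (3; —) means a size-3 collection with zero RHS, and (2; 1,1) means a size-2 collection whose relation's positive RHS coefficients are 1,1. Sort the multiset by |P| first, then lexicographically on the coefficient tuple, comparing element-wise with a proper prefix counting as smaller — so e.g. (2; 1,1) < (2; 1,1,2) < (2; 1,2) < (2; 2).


Minimal non-faces — 7 found among 8 rays, 15 max cones:

  P = {1,7}:  v_{1} + v_{7} = v_{3} — sig = (2; 1)
  P = {3,5}:  v_{3} + v_{5} = v_{2} — sig = (2; 1)
  P = {4,6}:  v_{4} + v_{6} = v_{5} + v_{7} — sig = (2; 1,1)
  P = {3,4}:  v_{3} + v_{4} = v_{0} + 2·v_{2} + v_{7} — sig = (2; 1,1,2)
  P = {1,4}:  v_{1} + v_{4} = v_{0} + 2·v_{2} — sig = (2; 1,2)
  P = {0,2,6}:  v_{0} + v_{2} + v_{6} = 0 — sig = (3; —)
  P = {0,2,5,7}:  v_{0} + v_{2} + v_{5} + v_{7} = v_{4} — sig = (4; 1)

Hence PRS(X_Σ) =
[(2; 1), (2; 1), (2; 1,1), (2; 1,1,2), (2; 1,2), (3; —), (4; 1)]


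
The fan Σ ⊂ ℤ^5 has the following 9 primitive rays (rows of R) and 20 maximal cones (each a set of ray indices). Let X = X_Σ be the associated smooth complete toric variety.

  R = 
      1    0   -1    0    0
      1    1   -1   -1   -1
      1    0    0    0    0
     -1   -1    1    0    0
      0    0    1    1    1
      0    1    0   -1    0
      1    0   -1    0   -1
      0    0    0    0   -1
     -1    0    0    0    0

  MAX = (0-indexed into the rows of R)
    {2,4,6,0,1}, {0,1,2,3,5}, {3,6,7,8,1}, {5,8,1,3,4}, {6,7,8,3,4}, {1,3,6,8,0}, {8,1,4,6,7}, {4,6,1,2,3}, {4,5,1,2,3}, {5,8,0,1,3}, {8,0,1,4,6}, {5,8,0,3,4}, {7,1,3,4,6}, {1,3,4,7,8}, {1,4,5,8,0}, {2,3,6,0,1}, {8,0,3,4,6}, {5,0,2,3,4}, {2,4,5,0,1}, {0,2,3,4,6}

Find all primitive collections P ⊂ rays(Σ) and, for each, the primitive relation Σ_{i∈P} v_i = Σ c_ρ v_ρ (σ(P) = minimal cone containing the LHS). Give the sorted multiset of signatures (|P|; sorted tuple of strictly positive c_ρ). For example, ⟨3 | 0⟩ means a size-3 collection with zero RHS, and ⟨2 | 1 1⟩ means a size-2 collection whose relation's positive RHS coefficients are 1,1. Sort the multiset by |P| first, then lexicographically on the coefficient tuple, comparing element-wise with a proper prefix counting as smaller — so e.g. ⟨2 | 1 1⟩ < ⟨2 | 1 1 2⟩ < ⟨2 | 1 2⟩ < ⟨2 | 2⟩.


The 7 primitive collections of Σ (r=9, n=5):

  • {2,8}:  v_{2} + v_{8} = 0  so sig = ⟨2 | 0⟩
  • {0,7}:  v_{0} + v_{7} = v_{6}  so sig = ⟨2 | 1⟩
  • {5,6}:  v_{5} + v_{6} = v_{1}  so sig = ⟨2 | 1⟩
  • {2,7}:  v_{2} + v_{7} = v_{1} + v_{3} + v_{4} + v_{6}  so sig = ⟨2 | 1 1 1 1⟩
  • {5,7}:  v_{5} + v_{7} = 2·v_{1} + v_{3} + v_{4} + v_{8}  so sig = ⟨2 | 1 1 1 2⟩
  • {0,1,3,4}:  v_{0} + v_{1} + v_{3} + v_{4} = v_{2}  so sig = ⟨4 | 1⟩
  • {1,3,4,6,8}:  v_{1} + v_{3} + v_{4} + v_{6} + v_{8} = v_{7}  so sig = ⟨5 | 1⟩

Sorted signature multiset PRS(X):
{ ⟨2 | 0⟩,  ⟨2 | 1⟩ ×2,  ⟨2 | 1 1 1 1⟩,  ⟨2 | 1 1 1 2⟩,  ⟨4 | 1⟩,  ⟨5 | 1⟩ }


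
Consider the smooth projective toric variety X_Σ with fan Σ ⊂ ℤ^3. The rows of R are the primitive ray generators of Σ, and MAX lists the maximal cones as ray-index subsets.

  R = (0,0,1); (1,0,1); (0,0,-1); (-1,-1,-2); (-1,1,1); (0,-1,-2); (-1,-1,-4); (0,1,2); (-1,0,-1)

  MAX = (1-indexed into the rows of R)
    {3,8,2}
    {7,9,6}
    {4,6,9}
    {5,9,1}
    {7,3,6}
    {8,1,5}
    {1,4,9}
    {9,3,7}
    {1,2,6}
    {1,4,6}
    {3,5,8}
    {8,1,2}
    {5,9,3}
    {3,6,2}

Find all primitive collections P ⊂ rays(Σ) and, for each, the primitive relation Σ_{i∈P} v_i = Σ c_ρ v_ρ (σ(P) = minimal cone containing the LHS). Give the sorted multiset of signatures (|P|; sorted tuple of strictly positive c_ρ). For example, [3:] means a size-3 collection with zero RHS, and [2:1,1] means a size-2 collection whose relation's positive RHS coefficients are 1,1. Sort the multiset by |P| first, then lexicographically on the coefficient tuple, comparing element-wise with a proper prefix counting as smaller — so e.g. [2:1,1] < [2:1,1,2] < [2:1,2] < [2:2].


17 minimal non-faces of Δ(Σ) (on 9 rays):

  {1,3}:  v_{1} + v_{3} = 0 — sig = [2:]
  {2,9}:  v_{2} + v_{9} = 0 — sig = [2:]
  {6,8}:  v_{6} + v_{8} = 0 — sig = [2:]
  {2,5}:  v_{2} + v_{5} = v_{8} — sig = [2:1]
  {5,6}:  v_{5} + v_{6} = v_{9} — sig = [2:1]
  {8,9}:  v_{8} + v_{9} = v_{5} — sig = [2:1]
  {1,7}:  v_{1} + v_{7} = v_{6} + v_{9} — sig = [2:1,1]
  {2,4}:  v_{2} + v_{4} = v_{1} + v_{6} — sig = [2:1,1]
  {2,7}:  v_{2} + v_{7} = v_{3} + v_{6} — sig = [2:1,1]
  {3,4}:  v_{3} + v_{4} = v_{6} + v_{9} — sig = [2:1,1]
  {4,8}:  v_{4} + v_{8} = v_{1} + v_{9} — sig = [2:1,1]
  {7,8}:  v_{7} + v_{8} = v_{3} + v_{9} — sig = [2:1,1]
  {4,5}:  v_{4} + v_{5} = v_{1} + 2·v_{9} — sig = [2:1,2]
  {5,7}:  v_{5} + v_{7} = v_{3} + 2·v_{9} — sig = [2:1,2]
  {4,7}:  v_{4} + v_{7} = 2·v_{6} + 2·v_{9} — sig = [2:2,2]
  {1,6,9}:  v_{1} + v_{6} + v_{9} = v_{4} — sig = [3:1]
  {3,6,9}:  v_{3} + v_{6} + v_{9} = v_{7} — sig = [3:1]

Sorted signature multiset PRS(X):
[[2:], [2:], [2:], [2:1], [2:1], [2:1], [2:1,1], [2:1,1], [2:1,1], [2:1,1], [2:1,1], [2:1,1], [2:1,2], [2:1,2], [2:2,2], [3:1], [3:1]]


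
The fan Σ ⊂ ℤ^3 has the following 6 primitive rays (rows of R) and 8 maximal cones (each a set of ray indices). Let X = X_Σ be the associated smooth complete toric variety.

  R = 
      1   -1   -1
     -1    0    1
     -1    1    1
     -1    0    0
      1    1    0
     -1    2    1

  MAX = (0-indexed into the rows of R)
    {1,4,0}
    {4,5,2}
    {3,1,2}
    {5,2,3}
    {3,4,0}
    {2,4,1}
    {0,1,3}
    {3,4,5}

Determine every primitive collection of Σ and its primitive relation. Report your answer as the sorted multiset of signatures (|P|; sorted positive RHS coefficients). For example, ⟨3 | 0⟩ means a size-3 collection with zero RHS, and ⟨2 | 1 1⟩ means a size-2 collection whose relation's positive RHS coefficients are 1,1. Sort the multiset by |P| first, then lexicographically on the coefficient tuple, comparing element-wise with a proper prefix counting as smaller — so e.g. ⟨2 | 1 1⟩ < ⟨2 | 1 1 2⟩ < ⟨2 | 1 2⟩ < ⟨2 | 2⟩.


Minimal non-faces — 5 found among 6 rays, 8 max cones:

  • {0,2}:  v_{0} + v_{2} = 0  ⇒ sig = ⟨2 | 0⟩
  • {0,5}:  v_{0} + v_{5} = v_{3} + v_{4}  ⇒ sig = ⟨2 | 1 1⟩
  • {1,5}:  v_{1} + v_{5} = 2·v_{2}  ⇒ sig = ⟨2 | 2⟩
  • {1,3,4}:  v_{1} + v_{3} + v_{4} = v_{2}  ⇒ sig = ⟨3 | 1⟩
  • {2,3,4}:  v_{2} + v_{3} + v_{4} = v_{5}  ⇒ sig = ⟨3 | 1⟩

so the primitive-relation signature multiset is
[⟨2 | 0⟩, ⟨2 | 1 1⟩, ⟨2 | 2⟩, ⟨3 | 1⟩, ⟨3 | 1⟩]


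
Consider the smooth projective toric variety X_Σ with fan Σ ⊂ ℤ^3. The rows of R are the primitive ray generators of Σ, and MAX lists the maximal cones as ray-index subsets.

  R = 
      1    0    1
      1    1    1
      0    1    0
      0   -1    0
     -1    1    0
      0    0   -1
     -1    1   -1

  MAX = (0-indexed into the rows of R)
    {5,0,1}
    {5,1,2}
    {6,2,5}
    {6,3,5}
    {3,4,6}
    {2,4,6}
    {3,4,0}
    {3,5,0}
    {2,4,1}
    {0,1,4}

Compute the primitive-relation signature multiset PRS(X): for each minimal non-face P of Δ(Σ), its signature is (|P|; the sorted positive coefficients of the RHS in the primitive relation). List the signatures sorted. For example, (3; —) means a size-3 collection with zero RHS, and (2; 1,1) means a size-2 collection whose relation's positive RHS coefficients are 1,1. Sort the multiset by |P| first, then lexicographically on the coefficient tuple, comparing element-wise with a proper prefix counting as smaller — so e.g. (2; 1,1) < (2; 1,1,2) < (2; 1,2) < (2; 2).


The 6 primitive collections of Σ (r=7, n=3):

  P = {2,3}:  v_{2} + v_{3} = 0  ⇒ sig = (2; —)
  P = {0,2}:  v_{0} + v_{2} = v_{1}  ⇒ sig = (2; 1)
  P = {0,6}:  v_{0} + v_{6} = v_{2}  ⇒ sig = (2; 1)
  P = {1,3}:  v_{1} + v_{3} = v_{0}  ⇒ sig = (2; 1)
  P = {4,5}:  v_{4} + v_{5} = v_{6}  ⇒ sig = (2; 1)
  P = {1,6}:  v_{1} + v_{6} = 2·v_{2}  ⇒ sig = (2; 2)

Sorted signature multiset PRS(X):
    |P|=2: 6 collections, coeffs (), (1), (1), (1), (1), (2)


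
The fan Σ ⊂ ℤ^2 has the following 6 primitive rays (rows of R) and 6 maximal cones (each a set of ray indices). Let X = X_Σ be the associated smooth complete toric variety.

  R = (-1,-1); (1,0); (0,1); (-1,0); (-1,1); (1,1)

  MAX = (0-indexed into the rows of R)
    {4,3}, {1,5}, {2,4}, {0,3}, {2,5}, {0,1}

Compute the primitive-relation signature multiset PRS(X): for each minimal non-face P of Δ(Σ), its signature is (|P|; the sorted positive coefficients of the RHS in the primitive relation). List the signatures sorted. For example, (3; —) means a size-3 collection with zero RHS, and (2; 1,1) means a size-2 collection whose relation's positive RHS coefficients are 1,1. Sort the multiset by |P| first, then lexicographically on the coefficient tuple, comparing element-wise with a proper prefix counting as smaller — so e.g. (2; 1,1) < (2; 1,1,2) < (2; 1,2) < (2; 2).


|primitive collections| = 9. Relations:

  P={0,5}:  v_{0} + v_{5} = 0 ; sig = (2; —)
  P={1,3}:  v_{1} + v_{3} = 0 ; sig = (2; —)
  P={0,2}:  v_{0} + v_{2} = v_{3} ; sig = (2; 1)
  P={1,2}:  v_{1} + v_{2} = v_{5} ; sig = (2; 1)
  P={1,4}:  v_{1} + v_{4} = v_{2} ; sig = (2; 1)
  P={2,3}:  v_{2} + v_{3} = v_{4} ; sig = (2; 1)
  P={3,5}:  v_{3} + v_{5} = v_{2} ; sig = (2; 1)
  P={0,4}:  v_{0} + v_{4} = 2·v_{3} ; sig = (2; 2)
  P={4,5}:  v_{4} + v_{5} = 2·v_{2} ; sig = (2; 2)

so the primitive-relation signature multiset is
{ (2; —) ×2,  (2; 1) ×5,  (2; 2) ×2 }


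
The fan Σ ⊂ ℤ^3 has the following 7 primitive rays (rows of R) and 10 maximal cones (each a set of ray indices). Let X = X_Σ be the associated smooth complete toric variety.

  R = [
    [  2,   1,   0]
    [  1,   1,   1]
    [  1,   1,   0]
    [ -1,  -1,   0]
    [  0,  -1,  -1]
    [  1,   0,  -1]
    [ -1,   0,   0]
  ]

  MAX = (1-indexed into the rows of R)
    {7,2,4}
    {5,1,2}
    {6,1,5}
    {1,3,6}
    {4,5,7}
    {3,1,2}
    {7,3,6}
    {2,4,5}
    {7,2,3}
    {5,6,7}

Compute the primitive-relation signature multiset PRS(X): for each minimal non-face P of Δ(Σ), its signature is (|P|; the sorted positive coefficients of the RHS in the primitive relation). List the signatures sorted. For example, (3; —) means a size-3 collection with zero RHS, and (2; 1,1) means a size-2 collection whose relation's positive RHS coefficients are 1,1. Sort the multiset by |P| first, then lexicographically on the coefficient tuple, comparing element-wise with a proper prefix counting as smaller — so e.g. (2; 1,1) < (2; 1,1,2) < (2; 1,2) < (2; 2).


7 collections generate NE(X_Σ); each relation:

  {3,4}:  v_{3} + v_{4} = 0  ⇒ sig = (2; —)
  {1,7}:  v_{1} + v_{7} = v_{3}  ⇒ sig = (2; 1)
  {2,6}:  v_{2} + v_{6} = v_{1}  ⇒ sig = (2; 1)
  {3,5}:  v_{3} + v_{5} = v_{6}  ⇒ sig = (2; 1)
  {4,6}:  v_{4} + v_{6} = v_{5}  ⇒ sig = (2; 1)
  {1,4}:  v_{1} + v_{4} = v_{2} + v_{5}  ⇒ sig = (2; 1,1)
  {2,5,7}:  v_{2} + v_{5} + v_{7} = 0  ⇒ sig = (3; —)

Signatures (|P|; sorted positive RHS coefficients), sorted:
    |P|=2: 6 collections, coeffs (), (1), (1), (1), (1), (1,1)
    |P|=3: 1 collection, coeffs ()


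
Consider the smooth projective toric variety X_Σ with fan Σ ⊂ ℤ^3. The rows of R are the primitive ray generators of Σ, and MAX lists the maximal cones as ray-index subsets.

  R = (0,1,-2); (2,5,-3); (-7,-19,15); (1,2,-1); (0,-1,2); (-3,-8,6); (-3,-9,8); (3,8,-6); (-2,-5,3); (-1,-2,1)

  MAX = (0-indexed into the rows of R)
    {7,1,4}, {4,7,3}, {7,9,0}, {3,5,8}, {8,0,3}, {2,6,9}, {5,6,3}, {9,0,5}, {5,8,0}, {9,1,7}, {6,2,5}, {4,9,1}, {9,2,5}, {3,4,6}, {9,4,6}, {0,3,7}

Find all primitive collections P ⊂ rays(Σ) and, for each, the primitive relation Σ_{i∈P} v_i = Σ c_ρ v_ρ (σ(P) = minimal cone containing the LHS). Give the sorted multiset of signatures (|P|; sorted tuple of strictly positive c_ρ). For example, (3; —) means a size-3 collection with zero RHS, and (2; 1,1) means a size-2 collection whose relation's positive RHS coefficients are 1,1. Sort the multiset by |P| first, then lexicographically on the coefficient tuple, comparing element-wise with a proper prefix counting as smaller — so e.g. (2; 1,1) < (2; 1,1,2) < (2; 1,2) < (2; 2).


24 minimal non-faces of Δ(Σ) (on 10 rays):

  • {0,4}:  v_{0} + v_{4} = 0  ⟹  sig = (2; —)
  • {1,8}:  v_{1} + v_{8} = 0  ⟹  sig = (2; —)
  • {3,9}:  v_{3} + v_{9} = 0  ⟹  sig = (2; —)
  • {5,7}:  v_{5} + v_{7} = 0  ⟹  sig = (2; —)
  • {0,6}:  v_{0} + v_{6} = v_{5}  ⟹  sig = (2; 1)
  • {4,5}:  v_{4} + v_{5} = v_{6}  ⟹  sig = (2; 1)
  • {6,7}:  v_{6} + v_{7} = v_{4}  ⟹  sig = (2; 1)
  • {0,1}:  v_{0} + v_{1} = v_{7} + v_{9}  ⟹  sig = (2; 1,1)
  • {1,3}:  v_{1} + v_{3} = v_{4} + v_{7}  ⟹  sig = (2; 1,1)
  • {1,5}:  v_{1} + v_{5} = v_{4} + v_{9}  ⟹  sig = (2; 1,1)
  • {2,3}:  v_{2} + v_{3} = v_{5} + v_{6}  ⟹  sig = (2; 1,1)
  • {2,7}:  v_{2} + v_{7} = v_{6} + v_{9}  ⟹  sig = (2; 1,1)
  • {4,8}:  v_{4} + v_{8} = v_{3} + v_{5}  ⟹  sig = (2; 1,1)
  • {7,8}:  v_{7} + v_{8} = v_{0} + v_{3}  ⟹  sig = (2; 1,1)
  • {8,9}:  v_{8} + v_{9} = v_{0} + v_{5}  ⟹  sig = (2; 1,1)
  • {1,2}:  v_{1} + v_{2} = v_{4} + v_{6} + 2·v_{9}  ⟹  sig = (2; 1,1,2)
  • {0,2}:  v_{0} + v_{2} = 2·v_{5} + v_{9}  ⟹  sig = (2; 1,2)
  • {1,6}:  v_{1} + v_{6} = 2·v_{4} + v_{9}  ⟹  sig = (2; 1,2)
  • {2,4}:  v_{2} + v_{4} = 2·v_{6} + v_{9}  ⟹  sig = (2; 1,2)
  • {6,8}:  v_{6} + v_{8} = v_{3} + 2·v_{5}  ⟹  sig = (2; 1,2)
  • {2,8}:  v_{2} + v_{8} = 3·v_{5}  ⟹  sig = (2; 3)
  • {0,3,5}:  v_{0} + v_{3} + v_{5} = v_{8}  ⟹  sig = (3; 1)
  • {4,7,9}:  v_{4} + v_{7} + v_{9} = v_{1}  ⟹  sig = (3; 1)
  • {5,6,9}:  v_{5} + v_{6} + v_{9} = v_{2}  ⟹  sig = (3; 1)

Sorted signature multiset PRS(X):
    (2; —)
    (2; —)
    (2; —)
    (2; —)
    (2; 1)
    (2; 1)
    (2; 1)
    (2; 1,1)
    (2; 1,1)
    (2; 1,1)
    (2; 1,1)
    (2; 1,1)
    (2; 1,1)
    (2; 1,1)
    (2; 1,1)
    (2; 1,1,2)
    (2; 1,2)
    (2; 1,2)
    (2; 1,2)
    (2; 1,2)
    (2; 3)
    (3; 1)
    (3; 1)
    (3; 1)


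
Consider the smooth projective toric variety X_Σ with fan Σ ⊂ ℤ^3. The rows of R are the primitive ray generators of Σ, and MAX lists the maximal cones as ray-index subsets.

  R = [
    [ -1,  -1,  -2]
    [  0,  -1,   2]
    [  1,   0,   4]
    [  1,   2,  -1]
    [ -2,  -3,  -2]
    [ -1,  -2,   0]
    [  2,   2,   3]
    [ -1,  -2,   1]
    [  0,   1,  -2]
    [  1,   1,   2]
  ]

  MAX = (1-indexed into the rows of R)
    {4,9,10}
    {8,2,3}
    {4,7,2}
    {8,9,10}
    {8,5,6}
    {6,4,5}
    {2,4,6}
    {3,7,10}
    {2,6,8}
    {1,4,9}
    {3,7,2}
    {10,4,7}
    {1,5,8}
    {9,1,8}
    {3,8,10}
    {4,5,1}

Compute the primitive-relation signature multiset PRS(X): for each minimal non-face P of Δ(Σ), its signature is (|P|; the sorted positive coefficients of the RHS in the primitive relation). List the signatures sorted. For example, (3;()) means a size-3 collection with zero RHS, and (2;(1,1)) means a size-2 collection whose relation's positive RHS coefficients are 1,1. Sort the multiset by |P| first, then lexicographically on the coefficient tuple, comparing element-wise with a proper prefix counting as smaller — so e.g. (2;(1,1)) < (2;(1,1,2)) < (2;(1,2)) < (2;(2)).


|primitive collections| = 21. Relations:

  P = {1,10}:  v_{1} + v_{10} = 0 — sig = (2;())
  P = {2,9}:  v_{2} + v_{9} = 0 — sig = (2;())
  P = {4,8}:  v_{4} + v_{8} = 0 — sig = (2;())
  P = {1,2}:  v_{1} + v_{2} = v_{6} — sig = (2;(1))
  P = {1,3}:  v_{1} + v_{3} = v_{2} — sig = (2;(1))
  P = {1,6}:  v_{1} + v_{6} = v_{5} — sig = (2;(1))
  P = {2,10}:  v_{2} + v_{10} = v_{3} — sig = (2;(1))
  P = {3,4}:  v_{3} + v_{4} = v_{7} — sig = (2;(1))
  P = {3,9}:  v_{3} + v_{9} = v_{10} — sig = (2;(1))
  P = {5,10}:  v_{5} + v_{10} = v_{6} — sig = (2;(1))
  P = {6,9}:  v_{6} + v_{9} = v_{1} — sig = (2;(1))
  P = {6,10}:  v_{6} + v_{10} = v_{2} — sig = (2;(1))
  P = {7,8}:  v_{7} + v_{8} = v_{3} — sig = (2;(1))
  P = {1,7}:  v_{1} + v_{7} = v_{2} + v_{4} — sig = (2;(1,1))
  P = {3,5}:  v_{3} + v_{5} = v_{2} + v_{6} — sig = (2;(1,1))
  P = {7,9}:  v_{7} + v_{9} = v_{4} + v_{10} — sig = (2;(1,1))
  P = {5,7}:  v_{5} + v_{7} = v_{2} + v_{4} + v_{6} — sig = (2;(1,1,1))
  P = {6,7}:  v_{6} + v_{7} = 2·v_{2} + v_{4} — sig = (2;(1,2))
  P = {2,5}:  v_{2} + v_{5} = 2·v_{6} — sig = (2;(2))
  P = {3,6}:  v_{3} + v_{6} = 2·v_{2} — sig = (2;(2))
  P = {5,9}:  v_{5} + v_{9} = 2·v_{1} — sig = (2;(2))

Hence PRS(X_Σ) =
[(2;()), (2;()), (2;()), (2;(1)), (2;(1)), (2;(1)), (2;(1)), (2;(1)), (2;(1)), (2;(1)), (2;(1)), (2;(1)), (2;(1)), (2;(1,1)), (2;(1,1)), (2;(1,1)), (2;(1,1,1)), (2;(1,2)), (2;(2)), (2;(2)), (2;(2))]


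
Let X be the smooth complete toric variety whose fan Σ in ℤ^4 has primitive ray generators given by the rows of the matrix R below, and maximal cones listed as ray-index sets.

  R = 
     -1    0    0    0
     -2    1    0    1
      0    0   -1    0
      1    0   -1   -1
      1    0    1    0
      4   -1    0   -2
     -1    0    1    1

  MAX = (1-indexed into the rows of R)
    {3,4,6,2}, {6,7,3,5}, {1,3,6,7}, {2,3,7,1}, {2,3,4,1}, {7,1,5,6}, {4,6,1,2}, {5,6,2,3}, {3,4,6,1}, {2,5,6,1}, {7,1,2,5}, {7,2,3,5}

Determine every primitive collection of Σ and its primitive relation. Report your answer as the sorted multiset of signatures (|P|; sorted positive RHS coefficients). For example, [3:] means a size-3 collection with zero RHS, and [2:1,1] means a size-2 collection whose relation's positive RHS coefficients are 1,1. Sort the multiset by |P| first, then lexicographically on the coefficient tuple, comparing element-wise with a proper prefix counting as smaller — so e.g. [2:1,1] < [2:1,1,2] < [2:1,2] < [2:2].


The 5 primitive collections of Σ (r=7, n=4):

  P = {4,7}:  v_{4} + v_{7} = 0 ; sig = [2:]
  P = {4,5}:  v_{4} + v_{5} = v_{2} + v_{6} ; sig = [2:1,1]
  P = {1,3,5}:  v_{1} + v_{3} + v_{5} = 0 ; sig = [3:]
  P = {2,6,7}:  v_{2} + v_{6} + v_{7} = v_{5} ; sig = [3:1]
  P = {1,2,3,6}:  v_{1} + v_{2} + v_{3} + v_{6} = v_{4} ; sig = [4:1]

Sorted signature multiset PRS(X):
{ [2:],  [2:1,1],  [3:],  [3:1],  [4:1] }


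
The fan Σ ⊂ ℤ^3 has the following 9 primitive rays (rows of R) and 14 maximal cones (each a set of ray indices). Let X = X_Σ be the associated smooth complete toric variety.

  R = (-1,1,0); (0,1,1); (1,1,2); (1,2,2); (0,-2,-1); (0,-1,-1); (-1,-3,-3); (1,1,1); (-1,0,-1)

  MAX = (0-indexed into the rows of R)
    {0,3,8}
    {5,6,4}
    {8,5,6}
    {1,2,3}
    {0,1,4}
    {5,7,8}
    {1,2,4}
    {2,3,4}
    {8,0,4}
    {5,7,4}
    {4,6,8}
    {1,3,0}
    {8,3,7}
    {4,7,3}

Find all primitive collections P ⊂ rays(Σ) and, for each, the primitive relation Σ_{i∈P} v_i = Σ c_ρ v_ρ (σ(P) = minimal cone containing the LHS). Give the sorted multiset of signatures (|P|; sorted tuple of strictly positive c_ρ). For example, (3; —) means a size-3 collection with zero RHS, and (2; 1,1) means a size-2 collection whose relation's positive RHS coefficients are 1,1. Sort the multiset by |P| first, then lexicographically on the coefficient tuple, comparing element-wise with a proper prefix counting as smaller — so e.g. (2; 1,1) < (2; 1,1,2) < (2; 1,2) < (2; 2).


20 minimal non-faces of Δ(Σ) (on 9 rays):

  {1,5}:  v_{1} + v_{5} = 0 ; sig = (2; —)
  {0,5}:  v_{0} + v_{5} = v_{8} ; sig = (2; 1)
  {1,7}:  v_{1} + v_{7} = v_{3} ; sig = (2; 1)
  {1,8}:  v_{1} + v_{8} = v_{0} ; sig = (2; 1)
  {2,6}:  v_{2} + v_{6} = v_{4} ; sig = (2; 1)
  {2,8}:  v_{2} + v_{8} = v_{1} ; sig = (2; 1)
  {3,5}:  v_{3} + v_{5} = v_{7} ; sig = (2; 1)
  {3,6}:  v_{3} + v_{6} = v_{5} ; sig = (2; 1)
  {0,7}:  v_{0} + v_{7} = v_{3} + v_{8} ; sig = (2; 1,1)
  {1,6}:  v_{1} + v_{6} = v_{4} + v_{8} ; sig = (2; 1,1)
  {2,5}:  v_{2} + v_{5} = v_{3} + v_{4} ; sig = (2; 1,1)
  {0,6}:  v_{0} + v_{6} = v_{4} + 2·v_{8} ; sig = (2; 1,2)
  {2,7}:  v_{2} + v_{7} = 2·v_{3} + v_{4} ; sig = (2; 1,2)
  {0,2}:  v_{0} + v_{2} = 2·v_{1} ; sig = (2; 2)
  {6,7}:  v_{6} + v_{7} = 2·v_{5} ; sig = (2; 2)
  {3,4,8}:  v_{3} + v_{4} + v_{8} = 0 ; sig = (3; —)
  {0,3,4}:  v_{0} + v_{3} + v_{4} = v_{1} ; sig = (3; 1)
  {1,3,4}:  v_{1} + v_{3} + v_{4} = v_{2} ; sig = (3; 1)
  {4,5,8}:  v_{4} + v_{5} + v_{8} = v_{6} ; sig = (3; 1)
  {4,7,8}:  v_{4} + v_{7} + v_{8} = v_{5} ; sig = (3; 1)

Hence PRS(X_Σ) =
[(2; —), (2; 1), (2; 1), (2; 1), (2; 1), (2; 1), (2; 1), (2; 1), (2; 1,1), (2; 1,1), (2; 1,1), (2; 1,2), (2; 1,2), (2; 2), (2; 2), (3; —), (3; 1), (3; 1), (3; 1), (3; 1)]
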